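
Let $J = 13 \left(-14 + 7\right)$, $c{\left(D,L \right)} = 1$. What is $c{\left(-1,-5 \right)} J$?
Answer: $-91$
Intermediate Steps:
$J = -91$ ($J = 13 \left(-7\right) = -91$)
$c{\left(-1,-5 \right)} J = 1 \left(-91\right) = -91$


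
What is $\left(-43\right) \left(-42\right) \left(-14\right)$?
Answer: $-25284$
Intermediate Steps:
$\left(-43\right) \left(-42\right) \left(-14\right) = 1806 \left(-14\right) = -25284$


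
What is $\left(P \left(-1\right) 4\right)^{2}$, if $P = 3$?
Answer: $144$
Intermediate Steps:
$\left(P \left(-1\right) 4\right)^{2} = \left(3 \left(-1\right) 4\right)^{2} = \left(\left(-3\right) 4\right)^{2} = \left(-12\right)^{2} = 144$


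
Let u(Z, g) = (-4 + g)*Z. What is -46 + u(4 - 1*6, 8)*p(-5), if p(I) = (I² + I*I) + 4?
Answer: -478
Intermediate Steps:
p(I) = 4 + 2*I² (p(I) = (I² + I²) + 4 = 2*I² + 4 = 4 + 2*I²)
u(Z, g) = Z*(-4 + g)
-46 + u(4 - 1*6, 8)*p(-5) = -46 + ((4 - 1*6)*(-4 + 8))*(4 + 2*(-5)²) = -46 + ((4 - 6)*4)*(4 + 2*25) = -46 + (-2*4)*(4 + 50) = -46 - 8*54 = -46 - 432 = -478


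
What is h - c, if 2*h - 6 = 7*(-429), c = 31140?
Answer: -65277/2 ≈ -32639.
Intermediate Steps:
h = -2997/2 (h = 3 + (7*(-429))/2 = 3 + (1/2)*(-3003) = 3 - 3003/2 = -2997/2 ≈ -1498.5)
h - c = -2997/2 - 1*31140 = -2997/2 - 31140 = -65277/2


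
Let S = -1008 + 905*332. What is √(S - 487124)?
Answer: 2*I*√46918 ≈ 433.21*I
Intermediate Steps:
S = 299452 (S = -1008 + 300460 = 299452)
√(S - 487124) = √(299452 - 487124) = √(-187672) = 2*I*√46918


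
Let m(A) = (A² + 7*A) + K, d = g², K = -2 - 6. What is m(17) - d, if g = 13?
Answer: 231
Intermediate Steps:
K = -8
d = 169 (d = 13² = 169)
m(A) = -8 + A² + 7*A (m(A) = (A² + 7*A) - 8 = -8 + A² + 7*A)
m(17) - d = (-8 + 17² + 7*17) - 1*169 = (-8 + 289 + 119) - 169 = 400 - 169 = 231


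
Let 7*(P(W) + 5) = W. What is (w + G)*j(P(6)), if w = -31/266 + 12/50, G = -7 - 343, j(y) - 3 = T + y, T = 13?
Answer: -193114357/46550 ≈ -4148.5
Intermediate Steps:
P(W) = -5 + W/7
j(y) = 16 + y (j(y) = 3 + (13 + y) = 16 + y)
G = -350
w = 821/6650 (w = -31*1/266 + 12*(1/50) = -31/266 + 6/25 = 821/6650 ≈ 0.12346)
(w + G)*j(P(6)) = (821/6650 - 350)*(16 + (-5 + (1/7)*6)) = -2326679*(16 + (-5 + 6/7))/6650 = -2326679*(16 - 29/7)/6650 = -2326679/6650*83/7 = -193114357/46550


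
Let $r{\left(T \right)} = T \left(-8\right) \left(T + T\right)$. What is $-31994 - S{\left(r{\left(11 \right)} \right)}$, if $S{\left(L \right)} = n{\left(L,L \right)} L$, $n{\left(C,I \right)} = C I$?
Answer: $7256281862$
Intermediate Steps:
$r{\left(T \right)} = - 16 T^{2}$ ($r{\left(T \right)} = - 8 T 2 T = - 16 T^{2}$)
$S{\left(L \right)} = L^{3}$ ($S{\left(L \right)} = L L L = L^{2} L = L^{3}$)
$-31994 - S{\left(r{\left(11 \right)} \right)} = -31994 - \left(- 16 \cdot 11^{2}\right)^{3} = -31994 - \left(\left(-16\right) 121\right)^{3} = -31994 - \left(-1936\right)^{3} = -31994 - -7256313856 = -31994 + 7256313856 = 7256281862$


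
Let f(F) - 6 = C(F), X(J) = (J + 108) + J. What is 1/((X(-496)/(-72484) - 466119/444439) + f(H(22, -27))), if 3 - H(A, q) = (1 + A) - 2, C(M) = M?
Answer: -8053679119/104992470808 ≈ -0.076707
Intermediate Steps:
X(J) = 108 + 2*J (X(J) = (108 + J) + J = 108 + 2*J)
H(A, q) = 4 - A (H(A, q) = 3 - ((1 + A) - 2) = 3 - (-1 + A) = 3 + (1 - A) = 4 - A)
f(F) = 6 + F
1/((X(-496)/(-72484) - 466119/444439) + f(H(22, -27))) = 1/(((108 + 2*(-496))/(-72484) - 466119/444439) + (6 + (4 - 1*22))) = 1/(((108 - 992)*(-1/72484) - 466119*1/444439) + (6 + (4 - 22))) = 1/((-884*(-1/72484) - 466119/444439) + (6 - 18)) = 1/((221/18121 - 466119/444439) - 12) = 1/(-8348321380/8053679119 - 12) = 1/(-104992470808/8053679119) = -8053679119/104992470808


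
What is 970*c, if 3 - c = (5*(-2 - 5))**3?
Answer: 41591660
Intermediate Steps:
c = 42878 (c = 3 - (5*(-2 - 5))**3 = 3 - (5*(-7))**3 = 3 - 1*(-35)**3 = 3 - 1*(-42875) = 3 + 42875 = 42878)
970*c = 970*42878 = 41591660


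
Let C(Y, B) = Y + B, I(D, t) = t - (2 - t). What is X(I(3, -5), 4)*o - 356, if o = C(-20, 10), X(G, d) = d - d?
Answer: -356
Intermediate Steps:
I(D, t) = -2 + 2*t (I(D, t) = t + (-2 + t) = -2 + 2*t)
X(G, d) = 0
C(Y, B) = B + Y
o = -10 (o = 10 - 20 = -10)
X(I(3, -5), 4)*o - 356 = 0*(-10) - 356 = 0 - 356 = -356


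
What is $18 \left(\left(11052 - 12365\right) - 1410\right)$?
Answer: $-49014$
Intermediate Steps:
$18 \left(\left(11052 - 12365\right) - 1410\right) = 18 \left(-1313 - 1410\right) = 18 \left(-2723\right) = -49014$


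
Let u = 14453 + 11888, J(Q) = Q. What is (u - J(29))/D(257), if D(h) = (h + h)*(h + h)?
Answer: 6578/66049 ≈ 0.099593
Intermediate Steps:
u = 26341
D(h) = 4*h**2 (D(h) = (2*h)*(2*h) = 4*h**2)
(u - J(29))/D(257) = (26341 - 1*29)/((4*257**2)) = (26341 - 29)/((4*66049)) = 26312/264196 = 26312*(1/264196) = 6578/66049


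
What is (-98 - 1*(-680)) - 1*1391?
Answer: -809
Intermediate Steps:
(-98 - 1*(-680)) - 1*1391 = (-98 + 680) - 1391 = 582 - 1391 = -809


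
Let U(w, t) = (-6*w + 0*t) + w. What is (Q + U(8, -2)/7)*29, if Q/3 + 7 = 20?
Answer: 6757/7 ≈ 965.29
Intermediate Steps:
Q = 39 (Q = -21 + 3*20 = -21 + 60 = 39)
U(w, t) = -5*w (U(w, t) = (-6*w + 0) + w = -6*w + w = -5*w)
(Q + U(8, -2)/7)*29 = (39 - 5*8/7)*29 = (39 - 40*⅐)*29 = (39 - 40/7)*29 = (233/7)*29 = 6757/7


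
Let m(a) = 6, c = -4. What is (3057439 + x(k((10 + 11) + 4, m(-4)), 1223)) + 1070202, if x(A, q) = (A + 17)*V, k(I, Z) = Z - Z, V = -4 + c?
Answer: 4127505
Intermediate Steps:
V = -8 (V = -4 - 4 = -8)
k(I, Z) = 0
x(A, q) = -136 - 8*A (x(A, q) = (A + 17)*(-8) = (17 + A)*(-8) = -136 - 8*A)
(3057439 + x(k((10 + 11) + 4, m(-4)), 1223)) + 1070202 = (3057439 + (-136 - 8*0)) + 1070202 = (3057439 + (-136 + 0)) + 1070202 = (3057439 - 136) + 1070202 = 3057303 + 1070202 = 4127505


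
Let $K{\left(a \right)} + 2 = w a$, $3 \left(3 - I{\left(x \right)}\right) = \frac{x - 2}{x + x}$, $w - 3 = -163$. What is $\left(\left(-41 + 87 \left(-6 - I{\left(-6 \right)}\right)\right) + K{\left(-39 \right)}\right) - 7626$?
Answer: $- \frac{6578}{3} \approx -2192.7$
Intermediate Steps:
$w = -160$ ($w = 3 - 163 = -160$)
$I{\left(x \right)} = 3 - \frac{-2 + x}{6 x}$ ($I{\left(x \right)} = 3 - \frac{\left(x - 2\right) \frac{1}{x + x}}{3} = 3 - \frac{\left(-2 + x\right) \frac{1}{2 x}}{3} = 3 - \frac{\frac{1}{2} \frac{1}{x} \left(-2 + x\right)}{3} = 3 - \frac{-2 + x}{6 x}$)
$K{\left(a \right)} = -2 - 160 a$
$\left(\left(-41 + 87 \left(-6 - I{\left(-6 \right)}\right)\right) + K{\left(-39 \right)}\right) - 7626 = \left(\left(-41 + 87 \left(-6 - \frac{2 + 17 \left(-6\right)}{6 \left(-6\right)}\right)\right) - -6238\right) - 7626 = \left(\left(-41 + 87 \left(-6 - \frac{1}{6} \left(- \frac{1}{6}\right) \left(2 - 102\right)\right)\right) + \left(-2 + 6240\right)\right) - 7626 = \left(\left(-41 + 87 \left(-6 - \frac{1}{6} \left(- \frac{1}{6}\right) \left(-100\right)\right)\right) + 6238\right) - 7626 = \left(\left(-41 + 87 \left(-6 - \frac{25}{9}\right)\right) + 6238\right) - 7626 = \left(\left(-41 + 87 \left(- \frac{79}{9}\right)\right) + 6238\right) - 7626 = \left(\left(-41 - \frac{2291}{3}\right) + 6238\right) - 7626 = \left(- \frac{2414}{3} + 6238\right) - 7626 = \frac{16300}{3} - 7626 = - \frac{6578}{3}$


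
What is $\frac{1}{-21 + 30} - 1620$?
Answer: $- \frac{14579}{9} \approx -1619.9$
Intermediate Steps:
$\frac{1}{-21 + 30} - 1620 = \frac{1}{9} - 1620 = - \frac{14579}{9}$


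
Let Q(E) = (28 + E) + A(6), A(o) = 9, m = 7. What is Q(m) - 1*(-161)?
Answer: 205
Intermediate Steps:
Q(E) = 37 + E (Q(E) = (28 + E) + 9 = 37 + E)
Q(m) - 1*(-161) = (37 + 7) - 1*(-161) = 44 + 161 = 205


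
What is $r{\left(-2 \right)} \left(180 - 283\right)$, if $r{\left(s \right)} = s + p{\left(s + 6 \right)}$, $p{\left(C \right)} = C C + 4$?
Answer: $-1854$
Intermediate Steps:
$p{\left(C \right)} = 4 + C^{2}$ ($p{\left(C \right)} = C^{2} + 4 = 4 + C^{2}$)
$r{\left(s \right)} = 4 + s + \left(6 + s\right)^{2}$ ($r{\left(s \right)} = s + \left(4 + \left(s + 6\right)^{2}\right) = s + \left(4 + \left(6 + s\right)^{2}\right) = 4 + s + \left(6 + s\right)^{2}$)
$r{\left(-2 \right)} \left(180 - 283\right) = \left(4 - 2 + \left(6 - 2\right)^{2}\right) \left(180 - 283\right) = \left(4 - 2 + 4^{2}\right) \left(-103\right) = \left(4 - 2 + 16\right) \left(-103\right) = 18 \left(-103\right) = -1854$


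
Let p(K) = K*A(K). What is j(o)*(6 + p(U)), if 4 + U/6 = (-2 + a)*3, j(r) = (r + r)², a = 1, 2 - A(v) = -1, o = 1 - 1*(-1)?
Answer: -1920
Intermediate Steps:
o = 2 (o = 1 + 1 = 2)
A(v) = 3 (A(v) = 2 - 1*(-1) = 2 + 1 = 3)
j(r) = 4*r² (j(r) = (2*r)² = 4*r²)
U = -42 (U = -24 + 6*((-2 + 1)*3) = -24 + 6*(-1*3) = -24 + 6*(-3) = -24 - 18 = -42)
p(K) = 3*K (p(K) = K*3 = 3*K)
j(o)*(6 + p(U)) = (4*2²)*(6 + 3*(-42)) = (4*4)*(6 - 126) = 16*(-120) = -1920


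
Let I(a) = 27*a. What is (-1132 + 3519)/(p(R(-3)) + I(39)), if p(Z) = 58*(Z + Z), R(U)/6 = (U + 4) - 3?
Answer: -2387/339 ≈ -7.0413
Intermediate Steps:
R(U) = 6 + 6*U (R(U) = 6*((U + 4) - 3) = 6*((4 + U) - 3) = 6*(1 + U) = 6 + 6*U)
p(Z) = 116*Z (p(Z) = 58*(2*Z) = 116*Z)
(-1132 + 3519)/(p(R(-3)) + I(39)) = (-1132 + 3519)/(116*(6 + 6*(-3)) + 27*39) = 2387/(116*(6 - 18) + 1053) = 2387/(116*(-12) + 1053) = 2387/(-1392 + 1053) = 2387/(-339) = 2387*(-1/339) = -2387/339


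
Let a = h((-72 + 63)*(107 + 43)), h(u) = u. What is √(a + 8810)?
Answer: 2*√1865 ≈ 86.371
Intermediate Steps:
a = -1350 (a = (-72 + 63)*(107 + 43) = -9*150 = -1350)
√(a + 8810) = √(-1350 + 8810) = √7460 = 2*√1865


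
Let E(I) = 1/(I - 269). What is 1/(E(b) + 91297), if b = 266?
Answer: 3/273890 ≈ 1.0953e-5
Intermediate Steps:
E(I) = 1/(-269 + I)
1/(E(b) + 91297) = 1/(1/(-269 + 266) + 91297) = 1/(1/(-3) + 91297) = 1/(-1/3 + 91297) = 1/(273890/3) = 3/273890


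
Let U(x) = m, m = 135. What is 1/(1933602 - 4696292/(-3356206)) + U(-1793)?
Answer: 438046066473623/3244785665152 ≈ 135.00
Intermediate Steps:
U(x) = 135
1/(1933602 - 4696292/(-3356206)) + U(-1793) = 1/(1933602 - 4696292/(-3356206)) + 135 = 1/(1933602 - 4696292*(-1/3356206)) + 135 = 1/(1933602 + 2348146/1678103) + 135 = 1/(3244785665152/1678103) + 135 = 1678103/3244785665152 + 135 = 438046066473623/3244785665152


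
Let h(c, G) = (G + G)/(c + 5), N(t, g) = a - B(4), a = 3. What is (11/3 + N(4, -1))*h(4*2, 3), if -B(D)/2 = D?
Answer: 88/13 ≈ 6.7692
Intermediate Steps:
B(D) = -2*D
N(t, g) = 11 (N(t, g) = 3 - (-2)*4 = 3 - 1*(-8) = 3 + 8 = 11)
h(c, G) = 2*G/(5 + c) (h(c, G) = (2*G)/(5 + c) = 2*G/(5 + c))
(11/3 + N(4, -1))*h(4*2, 3) = (11/3 + 11)*(2*3/(5 + 4*2)) = (11*(⅓) + 11)*(2*3/(5 + 8)) = (11/3 + 11)*(2*3/13) = 44*(2*3*(1/13))/3 = (44/3)*(6/13) = 88/13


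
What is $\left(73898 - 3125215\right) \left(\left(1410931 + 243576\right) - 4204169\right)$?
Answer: $7779827004854$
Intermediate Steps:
$\left(73898 - 3125215\right) \left(\left(1410931 + 243576\right) - 4204169\right) = \left(73898 - 3125215\right) \left(1654507 - 4204169\right) = \left(-3051317\right) \left(-2549662\right) = 7779827004854$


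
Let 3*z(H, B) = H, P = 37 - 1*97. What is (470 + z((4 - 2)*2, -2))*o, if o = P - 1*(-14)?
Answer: -65044/3 ≈ -21681.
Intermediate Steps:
P = -60 (P = 37 - 97 = -60)
z(H, B) = H/3
o = -46 (o = -60 - 1*(-14) = -60 + 14 = -46)
(470 + z((4 - 2)*2, -2))*o = (470 + ((4 - 2)*2)/3)*(-46) = (470 + (2*2)/3)*(-46) = (470 + (⅓)*4)*(-46) = (470 + 4/3)*(-46) = (1414/3)*(-46) = -65044/3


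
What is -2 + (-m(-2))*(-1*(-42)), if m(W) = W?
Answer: 82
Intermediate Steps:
-2 + (-m(-2))*(-1*(-42)) = -2 + (-1*(-2))*(-1*(-42)) = -2 + 2*42 = -2 + 84 = 82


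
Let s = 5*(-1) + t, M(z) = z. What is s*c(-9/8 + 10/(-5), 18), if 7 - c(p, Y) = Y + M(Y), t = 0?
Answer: 145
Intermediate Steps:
s = -5 (s = 5*(-1) + 0 = -5 + 0 = -5)
c(p, Y) = 7 - 2*Y (c(p, Y) = 7 - (Y + Y) = 7 - 2*Y)
s*c(-9/8 + 10/(-5), 18) = -5*(7 - 2*18) = -5*(7 - 36) = -5*(-29) = 145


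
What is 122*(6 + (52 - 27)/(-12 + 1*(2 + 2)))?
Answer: 1403/4 ≈ 350.75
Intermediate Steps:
122*(6 + (52 - 27)/(-12 + 1*(2 + 2))) = 122*(6 + 25/(-12 + 1*4)) = 122*(6 + 25/(-12 + 4)) = 122*(6 + 25/(-8)) = 122*(6 + 25*(-1/8)) = 122*(6 - 25/8) = 122*(23/8) = 1403/4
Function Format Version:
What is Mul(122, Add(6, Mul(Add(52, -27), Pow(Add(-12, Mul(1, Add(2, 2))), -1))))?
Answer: Rational(1403, 4) ≈ 350.75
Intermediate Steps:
Mul(122, Add(6, Mul(Add(52, -27), Pow(Add(-12, Mul(1, Add(2, 2))), -1)))) = Mul(122, Add(6, Mul(25, Pow(Add(-12, Mul(1, 4)), -1)))) = Mul(122, Add(6, Mul(25, Pow(Add(-12, 4), -1)))) = Mul(122, Add(6, Mul(25, Pow(-8, -1)))) = Mul(122, Add(6, Mul(25, Rational(-1, 8)))) = Mul(122, Add(6, Rational(-25, 8))) = Mul(122, Rational(23, 8)) = Rational(1403, 4)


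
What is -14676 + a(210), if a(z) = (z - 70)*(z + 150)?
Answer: 35724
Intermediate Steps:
a(z) = (-70 + z)*(150 + z)
-14676 + a(210) = -14676 + (-10500 + 210² + 80*210) = -14676 + (-10500 + 44100 + 16800) = -14676 + 50400 = 35724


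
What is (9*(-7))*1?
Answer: -63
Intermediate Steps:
(9*(-7))*1 = -63*1 = -63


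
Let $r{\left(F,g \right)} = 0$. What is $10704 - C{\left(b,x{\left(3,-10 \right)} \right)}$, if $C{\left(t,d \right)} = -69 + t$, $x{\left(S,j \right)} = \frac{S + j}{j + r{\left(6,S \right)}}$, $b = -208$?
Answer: $10981$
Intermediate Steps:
$x{\left(S,j \right)} = \frac{S + j}{j}$ ($x{\left(S,j \right)} = \frac{S + j}{j + 0} = \frac{S + j}{j}$)
$10704 - C{\left(b,x{\left(3,-10 \right)} \right)} = 10704 - \left(-69 - 208\right) = 10704 - -277 = 10704 + 277 = 10981$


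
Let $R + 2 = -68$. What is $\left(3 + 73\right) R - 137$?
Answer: $-5457$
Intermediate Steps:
$R = -70$ ($R = -2 - 68 = -70$)
$\left(3 + 73\right) R - 137 = \left(3 + 73\right) \left(-70\right) - 137 = 76 \left(-70\right) - 137 = -5320 - 137 = -5457$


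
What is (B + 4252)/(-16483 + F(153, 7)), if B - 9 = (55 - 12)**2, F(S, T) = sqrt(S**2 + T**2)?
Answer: -100711130/271665831 - 6110*sqrt(23458)/271665831 ≈ -0.37416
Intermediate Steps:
B = 1858 (B = 9 + (55 - 12)**2 = 9 + 43**2 = 9 + 1849 = 1858)
(B + 4252)/(-16483 + F(153, 7)) = (1858 + 4252)/(-16483 + sqrt(153**2 + 7**2)) = 6110/(-16483 + sqrt(23409 + 49)) = 6110/(-16483 + sqrt(23458))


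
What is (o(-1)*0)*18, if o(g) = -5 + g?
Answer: 0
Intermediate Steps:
(o(-1)*0)*18 = ((-5 - 1)*0)*18 = -6*0*18 = 0*18 = 0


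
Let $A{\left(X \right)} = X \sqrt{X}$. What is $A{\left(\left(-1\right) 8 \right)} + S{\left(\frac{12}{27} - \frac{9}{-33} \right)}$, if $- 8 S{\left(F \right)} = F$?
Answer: $- \frac{71}{792} - 16 i \sqrt{2} \approx -0.089646 - 22.627 i$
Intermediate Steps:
$A{\left(X \right)} = X^{\frac{3}{2}}$
$S{\left(F \right)} = - \frac{F}{8}$
$A{\left(\left(-1\right) 8 \right)} + S{\left(\frac{12}{27} - \frac{9}{-33} \right)} = \left(\left(-1\right) 8\right)^{\frac{3}{2}} - \frac{\frac{12}{27} - \frac{9}{-33}}{8} = \left(-8\right)^{\frac{3}{2}} - \frac{12 \cdot \frac{1}{27} - - \frac{3}{11}}{8} = - 16 i \sqrt{2} - \frac{\frac{4}{9} + \frac{3}{11}}{8} = - 16 i \sqrt{2} - \frac{71}{792} = - \frac{71}{792} - 16 i \sqrt{2}$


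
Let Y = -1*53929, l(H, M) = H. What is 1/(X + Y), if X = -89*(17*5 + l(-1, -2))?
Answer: -1/61405 ≈ -1.6285e-5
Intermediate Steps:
X = -7476 (X = -89*(17*5 - 1) = -89*(85 - 1) = -89*84 = -7476)
Y = -53929
1/(X + Y) = 1/(-7476 - 53929) = 1/(-61405) = -1/61405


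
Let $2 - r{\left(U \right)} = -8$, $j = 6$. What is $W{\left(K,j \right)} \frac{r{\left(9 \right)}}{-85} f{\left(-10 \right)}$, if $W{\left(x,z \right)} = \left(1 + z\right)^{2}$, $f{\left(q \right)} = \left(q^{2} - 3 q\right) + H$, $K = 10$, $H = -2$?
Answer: $- \frac{12544}{17} \approx -737.88$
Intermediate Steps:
$r{\left(U \right)} = 10$ ($r{\left(U \right)} = 2 - -8 = 2 + 8 = 10$)
$f{\left(q \right)} = -2 + q^{2} - 3 q$ ($f{\left(q \right)} = \left(q^{2} - 3 q\right) - 2 = -2 + q^{2} - 3 q$)
$W{\left(K,j \right)} \frac{r{\left(9 \right)}}{-85} f{\left(-10 \right)} = \left(1 + 6\right)^{2} \frac{10}{-85} \left(-2 + \left(-10\right)^{2} - -30\right) = 7^{2} \cdot 10 \left(- \frac{1}{85}\right) \left(-2 + 100 + 30\right) = 49 \left(- \frac{2}{17}\right) 128 = \left(- \frac{98}{17}\right) 128 = - \frac{12544}{17}$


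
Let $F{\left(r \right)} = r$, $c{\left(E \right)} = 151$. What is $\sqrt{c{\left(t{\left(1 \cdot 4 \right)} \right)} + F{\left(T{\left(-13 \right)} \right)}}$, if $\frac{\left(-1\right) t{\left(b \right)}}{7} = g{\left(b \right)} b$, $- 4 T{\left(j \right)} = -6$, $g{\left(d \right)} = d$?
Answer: $\frac{\sqrt{610}}{2} \approx 12.349$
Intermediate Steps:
$T{\left(j \right)} = \frac{3}{2}$ ($T{\left(j \right)} = \left(- \frac{1}{4}\right) \left(-6\right) = \frac{3}{2}$)
$t{\left(b \right)} = - 7 b^{2}$ ($t{\left(b \right)} = - 7 b b = - 7 b^{2}$)
$\sqrt{c{\left(t{\left(1 \cdot 4 \right)} \right)} + F{\left(T{\left(-13 \right)} \right)}} = \sqrt{151 + \frac{3}{2}} = \sqrt{\frac{305}{2}} = \frac{\sqrt{610}}{2}$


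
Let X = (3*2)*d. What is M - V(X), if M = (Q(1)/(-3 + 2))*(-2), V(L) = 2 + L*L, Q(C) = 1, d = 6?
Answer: -1296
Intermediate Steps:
X = 36 (X = (3*2)*6 = 6*6 = 36)
V(L) = 2 + L**2
M = 2 (M = (1/(-3 + 2))*(-2) = (1/(-1))*(-2) = -1*1*(-2) = -1*(-2) = 2)
M - V(X) = 2 - (2 + 36**2) = 2 - (2 + 1296) = 2 - 1*1298 = 2 - 1298 = -1296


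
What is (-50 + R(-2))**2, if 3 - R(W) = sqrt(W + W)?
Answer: 2205 + 188*I ≈ 2205.0 + 188.0*I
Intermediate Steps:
R(W) = 3 - sqrt(2)*sqrt(W) (R(W) = 3 - sqrt(W + W) = 3 - sqrt(2*W) = 3 - sqrt(2)*sqrt(W))
(-50 + R(-2))**2 = (-50 + (3 - sqrt(2)*sqrt(-2)))**2 = (-50 + (3 - sqrt(2)*I*sqrt(2)))**2 = (-50 + (3 - 2*I))**2 = (-47 - 2*I)**2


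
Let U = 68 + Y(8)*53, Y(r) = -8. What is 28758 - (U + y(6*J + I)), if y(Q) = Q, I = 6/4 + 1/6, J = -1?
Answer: 87355/3 ≈ 29118.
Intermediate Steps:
I = 5/3 (I = 6*(¼) + 1*(⅙) = 3/2 + ⅙ = 5/3 ≈ 1.6667)
U = -356 (U = 68 - 8*53 = 68 - 424 = -356)
28758 - (U + y(6*J + I)) = 28758 - (-356 + (6*(-1) + 5/3)) = 28758 - (-356 + (-6 + 5/3)) = 28758 - (-356 - 13/3) = 28758 - 1*(-1081/3) = 28758 + 1081/3 = 87355/3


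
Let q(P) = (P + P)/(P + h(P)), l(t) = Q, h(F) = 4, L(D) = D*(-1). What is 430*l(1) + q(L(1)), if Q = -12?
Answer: -15482/3 ≈ -5160.7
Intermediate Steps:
L(D) = -D
l(t) = -12
q(P) = 2*P/(4 + P) (q(P) = (P + P)/(P + 4) = (2*P)/(4 + P) = 2*P/(4 + P))
430*l(1) + q(L(1)) = 430*(-12) + 2*(-1*1)/(4 - 1*1) = -5160 + 2*(-1)/(4 - 1) = -5160 + 2*(-1)/3 = -5160 + 2*(-1)*(1/3) = -5160 - 2/3 = -15482/3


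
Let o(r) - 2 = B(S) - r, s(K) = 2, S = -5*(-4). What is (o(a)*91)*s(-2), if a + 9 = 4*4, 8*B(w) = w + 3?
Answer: -1547/4 ≈ -386.75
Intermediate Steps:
S = 20
B(w) = 3/8 + w/8 (B(w) = (w + 3)/8 = (3 + w)/8 = 3/8 + w/8)
a = 7 (a = -9 + 4*4 = -9 + 16 = 7)
o(r) = 39/8 - r (o(r) = 2 + ((3/8 + (⅛)*20) - r) = 2 + ((3/8 + 5/2) - r) = 2 + (23/8 - r) = 39/8 - r)
(o(a)*91)*s(-2) = ((39/8 - 1*7)*91)*2 = ((39/8 - 7)*91)*2 = -17/8*91*2 = -1547/8*2 = -1547/4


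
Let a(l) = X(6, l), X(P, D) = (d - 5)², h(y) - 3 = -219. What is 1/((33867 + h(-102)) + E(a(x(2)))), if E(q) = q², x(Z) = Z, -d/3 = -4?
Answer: 1/36052 ≈ 2.7738e-5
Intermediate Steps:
d = 12 (d = -3*(-4) = 12)
h(y) = -216 (h(y) = 3 - 219 = -216)
X(P, D) = 49 (X(P, D) = (12 - 5)² = 7² = 49)
a(l) = 49
1/((33867 + h(-102)) + E(a(x(2)))) = 1/((33867 - 216) + 49²) = 1/(33651 + 2401) = 1/36052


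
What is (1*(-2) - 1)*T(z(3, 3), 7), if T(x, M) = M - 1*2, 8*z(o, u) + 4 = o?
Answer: -15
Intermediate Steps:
z(o, u) = -½ + o/8
T(x, M) = -2 + M (T(x, M) = M - 2 = -2 + M)
(1*(-2) - 1)*T(z(3, 3), 7) = (1*(-2) - 1)*(-2 + 7) = (-2 - 1)*5 = -3*5 = -15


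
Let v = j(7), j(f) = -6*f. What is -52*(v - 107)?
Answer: 7748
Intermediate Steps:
v = -42 (v = -6*7 = -42)
-52*(v - 107) = -52*(-42 - 107) = -52*(-149) = 7748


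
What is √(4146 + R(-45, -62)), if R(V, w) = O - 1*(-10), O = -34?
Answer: 3*√458 ≈ 64.203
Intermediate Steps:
R(V, w) = -24 (R(V, w) = -34 - 1*(-10) = -34 + 10 = -24)
√(4146 + R(-45, -62)) = √(4146 - 24) = √4122 = 3*√458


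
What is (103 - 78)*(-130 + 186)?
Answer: 1400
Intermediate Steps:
(103 - 78)*(-130 + 186) = 25*56 = 1400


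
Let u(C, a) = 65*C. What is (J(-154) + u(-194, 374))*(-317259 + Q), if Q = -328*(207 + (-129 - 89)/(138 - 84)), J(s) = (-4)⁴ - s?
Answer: 126433882600/27 ≈ 4.6827e+9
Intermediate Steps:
J(s) = 256 - s
Q = -1797440/27 (Q = -328*(207 - 218/54) = -328*(207 - 218*1/54) = -328*(207 - 109/27) = -328*5480/27 = -1797440/27 ≈ -66572.)
(J(-154) + u(-194, 374))*(-317259 + Q) = ((256 - 1*(-154)) + 65*(-194))*(-317259 - 1797440/27) = ((256 + 154) - 12610)*(-10363433/27) = (410 - 12610)*(-10363433/27) = -12200*(-10363433/27) = 126433882600/27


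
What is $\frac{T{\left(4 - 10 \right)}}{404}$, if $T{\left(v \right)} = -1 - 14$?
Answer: $- \frac{15}{404} \approx -0.037129$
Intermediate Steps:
$T{\left(v \right)} = -15$
$\frac{T{\left(4 - 10 \right)}}{404} = - \frac{15}{404}$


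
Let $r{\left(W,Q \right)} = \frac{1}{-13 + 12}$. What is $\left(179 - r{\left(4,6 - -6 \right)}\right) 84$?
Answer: $15120$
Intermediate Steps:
$r{\left(W,Q \right)} = -1$ ($r{\left(W,Q \right)} = \frac{1}{-1} = -1$)
$\left(179 - r{\left(4,6 - -6 \right)}\right) 84 = \left(179 - -1\right) 84 = \left(179 + 1\right) 84 = 180 \cdot 84 = 15120$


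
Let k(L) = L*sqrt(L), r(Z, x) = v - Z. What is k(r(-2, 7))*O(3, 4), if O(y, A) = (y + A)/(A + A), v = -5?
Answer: -21*I*sqrt(3)/8 ≈ -4.5466*I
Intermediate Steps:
O(y, A) = (A + y)/(2*A) (O(y, A) = (A + y)/((2*A)) = (A + y)*(1/(2*A)) = (A + y)/(2*A))
r(Z, x) = -5 - Z
k(L) = L**(3/2)
k(r(-2, 7))*O(3, 4) = (-5 - 1*(-2))**(3/2)*((1/2)*(4 + 3)/4) = (-5 + 2)**(3/2)*((1/2)*(1/4)*7) = (-3)**(3/2)*(7/8) = -3*I*sqrt(3)*(7/8) = -21*I*sqrt(3)/8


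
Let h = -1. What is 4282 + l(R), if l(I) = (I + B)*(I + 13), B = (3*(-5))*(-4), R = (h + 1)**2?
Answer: 5062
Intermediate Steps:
R = 0 (R = (-1 + 1)**2 = 0**2 = 0)
B = 60 (B = -15*(-4) = 60)
l(I) = (13 + I)*(60 + I) (l(I) = (I + 60)*(I + 13) = (60 + I)*(13 + I) = (13 + I)*(60 + I))
4282 + l(R) = 4282 + (780 + 0**2 + 73*0) = 4282 + (780 + 0 + 0) = 4282 + 780 = 5062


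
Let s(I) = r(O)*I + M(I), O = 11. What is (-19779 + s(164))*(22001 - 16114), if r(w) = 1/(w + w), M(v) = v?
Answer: -1269725821/11 ≈ -1.1543e+8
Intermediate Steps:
r(w) = 1/(2*w)
s(I) = 23*I/22 (s(I) = ((1/2)/11)*I + I = ((1/2)*(1/11))*I + I = I/22 + I = 23*I/22)
(-19779 + s(164))*(22001 - 16114) = (-19779 + (23/22)*164)*(22001 - 16114) = (-19779 + 1886/11)*5887 = -215683/11*5887 = -1269725821/11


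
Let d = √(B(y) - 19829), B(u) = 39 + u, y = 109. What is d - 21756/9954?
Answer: -518/237 + I*√19681 ≈ -2.1857 + 140.29*I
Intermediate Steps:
d = I*√19681 (d = √((39 + 109) - 19829) = √(148 - 19829) = √(-19681) = I*√19681 ≈ 140.29*I)
d - 21756/9954 = I*√19681 - 21756/9954 = I*√19681 - 1*518/237 = I*√19681 - 518/237 = -518/237 + I*√19681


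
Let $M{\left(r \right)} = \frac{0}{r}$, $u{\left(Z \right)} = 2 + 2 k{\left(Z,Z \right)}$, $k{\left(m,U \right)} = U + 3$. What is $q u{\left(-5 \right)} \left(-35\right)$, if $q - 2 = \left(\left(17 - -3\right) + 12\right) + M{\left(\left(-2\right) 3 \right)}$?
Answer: $2380$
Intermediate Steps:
$k{\left(m,U \right)} = 3 + U$
$u{\left(Z \right)} = 8 + 2 Z$ ($u{\left(Z \right)} = 2 + 2 \left(3 + Z\right) = 2 + \left(6 + 2 Z\right) = 8 + 2 Z$)
$M{\left(r \right)} = 0$
$q = 34$ ($q = 2 + \left(\left(\left(17 - -3\right) + 12\right) + 0\right) = 2 + \left(\left(\left(17 + 3\right) + 12\right) + 0\right) = 2 + \left(\left(20 + 12\right) + 0\right) = 2 + \left(32 + 0\right) = 2 + 32 = 34$)
$q u{\left(-5 \right)} \left(-35\right) = 34 \left(8 + 2 \left(-5\right)\right) \left(-35\right) = 34 \left(8 - 10\right) \left(-35\right) = 34 \left(-2\right) \left(-35\right) = \left(-68\right) \left(-35\right) = 2380$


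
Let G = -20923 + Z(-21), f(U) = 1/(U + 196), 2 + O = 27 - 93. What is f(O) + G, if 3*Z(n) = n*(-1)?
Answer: -2677247/128 ≈ -20916.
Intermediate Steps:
Z(n) = -n/3 (Z(n) = (n*(-1))/3 = (-n)/3 = -n/3)
O = -68 (O = -2 + (27 - 93) = -2 - 66 = -68)
f(U) = 1/(196 + U)
G = -20916 (G = -20923 - ⅓*(-21) = -20923 + 7 = -20916)
f(O) + G = 1/(196 - 68) - 20916 = 1/128 - 20916 = -2677247/128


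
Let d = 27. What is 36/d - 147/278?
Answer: 671/834 ≈ 0.80456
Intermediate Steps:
36/d - 147/278 = 36/27 - 147/278 = 36*(1/27) - 147*1/278 = 4/3 - 147/278 = 671/834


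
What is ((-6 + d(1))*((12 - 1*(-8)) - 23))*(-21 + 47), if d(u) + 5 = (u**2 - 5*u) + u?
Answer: 1092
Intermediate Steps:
d(u) = -5 + u**2 - 4*u (d(u) = -5 + ((u**2 - 5*u) + u) = -5 + (u**2 - 4*u) = -5 + u**2 - 4*u)
((-6 + d(1))*((12 - 1*(-8)) - 23))*(-21 + 47) = ((-6 + (-5 + 1**2 - 4*1))*((12 - 1*(-8)) - 23))*(-21 + 47) = ((-6 + (-5 + 1 - 4))*((12 + 8) - 23))*26 = ((-6 - 8)*(20 - 23))*26 = -14*(-3)*26 = 42*26 = 1092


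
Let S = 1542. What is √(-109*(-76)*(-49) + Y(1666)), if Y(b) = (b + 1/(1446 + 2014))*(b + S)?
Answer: √3695193657430/865 ≈ 2222.3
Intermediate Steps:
Y(b) = (1542 + b)*(1/3460 + b) (Y(b) = (b + 1/(1446 + 2014))*(b + 1542) = (b + 1/3460)*(1542 + b) = (1/3460 + b)*(1542 + b) = (1542 + b)*(1/3460 + b))
√(-109*(-76)*(-49) + Y(1666)) = √(-109*(-76)*(-49) + (771/1730 + 1666² + (5335321/3460)*1666)) = √(8284*(-49) + (771/1730 + 2775556 + 4444322393/1730)) = √(-405916 + 4623017522/865) = √(4271900182/865) = √3695193657430/865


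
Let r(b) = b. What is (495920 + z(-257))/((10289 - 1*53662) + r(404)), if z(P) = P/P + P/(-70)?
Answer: -34714727/3007830 ≈ -11.541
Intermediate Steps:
z(P) = 1 - P/70 (z(P) = 1 + P*(-1/70) = 1 - P/70)
(495920 + z(-257))/((10289 - 1*53662) + r(404)) = (495920 + (1 - 1/70*(-257)))/((10289 - 1*53662) + 404) = (495920 + (1 + 257/70))/((10289 - 53662) + 404) = (495920 + 327/70)/(-43373 + 404) = (34714727/70)/(-42969) = (34714727/70)*(-1/42969) = -34714727/3007830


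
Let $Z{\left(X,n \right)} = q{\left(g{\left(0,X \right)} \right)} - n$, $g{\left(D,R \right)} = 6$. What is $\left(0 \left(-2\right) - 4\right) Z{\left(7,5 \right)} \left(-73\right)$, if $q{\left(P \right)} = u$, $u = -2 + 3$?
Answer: $-1168$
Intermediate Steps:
$u = 1$
$q{\left(P \right)} = 1$
$Z{\left(X,n \right)} = 1 - n$
$\left(0 \left(-2\right) - 4\right) Z{\left(7,5 \right)} \left(-73\right) = \left(0 \left(-2\right) - 4\right) \left(1 - 5\right) \left(-73\right) = \left(0 - 4\right) \left(1 - 5\right) \left(-73\right) = \left(-4\right) \left(-4\right) \left(-73\right) = 16 \left(-73\right) = -1168$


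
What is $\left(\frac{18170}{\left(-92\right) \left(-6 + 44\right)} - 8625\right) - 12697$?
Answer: $- \frac{1620867}{76} \approx -21327.0$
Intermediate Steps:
$\left(\frac{18170}{\left(-92\right) \left(-6 + 44\right)} - 8625\right) - 12697 = \left(\frac{18170}{\left(-92\right) 38} - 8625\right) - 12697 = \left(\frac{18170}{-3496} - 8625\right) - 12697 = \left(18170 \left(- \frac{1}{3496}\right) - 8625\right) - 12697 = \left(- \frac{395}{76} - 8625\right) - 12697 = - \frac{655895}{76} - 12697 = - \frac{1620867}{76}$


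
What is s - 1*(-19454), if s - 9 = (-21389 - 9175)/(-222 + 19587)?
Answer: 125623477/6455 ≈ 19461.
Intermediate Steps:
s = 47907/6455 (s = 9 + (-21389 - 9175)/(-222 + 19587) = 9 - 30564/19365 = 9 - 30564*1/19365 = 9 - 10188/6455 = 47907/6455 ≈ 7.4217)
s - 1*(-19454) = 47907/6455 - 1*(-19454) = 47907/6455 + 19454 = 125623477/6455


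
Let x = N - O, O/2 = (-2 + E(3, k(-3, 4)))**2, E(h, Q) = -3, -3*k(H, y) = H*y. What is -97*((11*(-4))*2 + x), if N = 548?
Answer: -39770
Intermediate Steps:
k(H, y) = -H*y/3
O = 50 (O = 2*(-2 - 3)**2 = 2*(-5)**2 = 2*25 = 50)
x = 498 (x = 548 - 1*50 = 548 - 50 = 498)
-97*((11*(-4))*2 + x) = -97*((11*(-4))*2 + 498) = -97*(-44*2 + 498) = -97*(-88 + 498) = -97*410 = -39770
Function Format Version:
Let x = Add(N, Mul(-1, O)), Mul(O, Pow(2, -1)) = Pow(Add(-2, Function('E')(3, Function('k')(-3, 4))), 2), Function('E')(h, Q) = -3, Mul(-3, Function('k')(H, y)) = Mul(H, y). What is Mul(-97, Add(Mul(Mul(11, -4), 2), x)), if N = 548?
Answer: -39770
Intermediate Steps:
Function('k')(H, y) = Mul(Rational(-1, 3), H, y) (Function('k')(H, y) = Mul(Rational(-1, 3), Mul(H, y)) = Mul(Rational(-1, 3), H, y))
O = 50 (O = Mul(2, Pow(Add(-2, -3), 2)) = Mul(2, Pow(-5, 2)) = Mul(2, 25) = 50)
x = 498 (x = Add(548, Mul(-1, 50)) = Add(548, -50) = 498)
Mul(-97, Add(Mul(Mul(11, -4), 2), x)) = Mul(-97, Add(Mul(Mul(11, -4), 2), 498)) = Mul(-97, Add(Mul(-44, 2), 498)) = Mul(-97, Add(-88, 498)) = Mul(-97, 410) = -39770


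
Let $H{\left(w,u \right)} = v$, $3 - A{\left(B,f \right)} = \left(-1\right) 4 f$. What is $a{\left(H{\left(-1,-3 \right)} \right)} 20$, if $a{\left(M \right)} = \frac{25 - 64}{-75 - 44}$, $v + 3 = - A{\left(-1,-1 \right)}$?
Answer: $\frac{780}{119} \approx 6.5546$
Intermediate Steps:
$A{\left(B,f \right)} = 3 + 4 f$ ($A{\left(B,f \right)} = 3 - \left(-1\right) 4 f = 3 - - 4 f = 3 + 4 f$)
$v = -2$ ($v = -3 - \left(3 + 4 \left(-1\right)\right) = -3 - \left(3 - 4\right) = -3 - -1 = -3 + 1 = -2$)
$H{\left(w,u \right)} = -2$
$a{\left(M \right)} = \frac{39}{119}$ ($a{\left(M \right)} = - \frac{39}{-119} = \left(-39\right) \left(- \frac{1}{119}\right) = \frac{39}{119}$)
$a{\left(H{\left(-1,-3 \right)} \right)} 20 = \frac{39}{119} \cdot 20 = \frac{780}{119}$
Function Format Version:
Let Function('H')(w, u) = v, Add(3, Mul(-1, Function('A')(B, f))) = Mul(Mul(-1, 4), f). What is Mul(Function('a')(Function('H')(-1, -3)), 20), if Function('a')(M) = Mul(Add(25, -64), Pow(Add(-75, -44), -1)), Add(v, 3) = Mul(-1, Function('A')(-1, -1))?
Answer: Rational(780, 119) ≈ 6.5546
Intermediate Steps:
Function('A')(B, f) = Add(3, Mul(4, f)) (Function('A')(B, f) = Add(3, Mul(-1, Mul(Mul(-1, 4), f))) = Add(3, Mul(-1, Mul(-4, f))) = Add(3, Mul(4, f)))
v = -2 (v = Add(-3, Mul(-1, Add(3, Mul(4, -1)))) = Add(-3, Mul(-1, Add(3, -4))) = Add(-3, Mul(-1, -1)) = Add(-3, 1) = -2)
Function('H')(w, u) = -2
Function('a')(M) = Rational(39, 119) (Function('a')(M) = Mul(-39, Pow(-119, -1)) = Mul(-39, Rational(-1, 119)) = Rational(39, 119))
Mul(Function('a')(Function('H')(-1, -3)), 20) = Mul(Rational(39, 119), 20) = Rational(780, 119)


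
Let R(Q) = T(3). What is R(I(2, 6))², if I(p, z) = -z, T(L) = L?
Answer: 9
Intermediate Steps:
R(Q) = 3
R(I(2, 6))² = 3² = 9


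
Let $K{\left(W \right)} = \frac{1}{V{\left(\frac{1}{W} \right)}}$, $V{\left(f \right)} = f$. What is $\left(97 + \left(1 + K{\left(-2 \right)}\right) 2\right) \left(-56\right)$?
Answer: $-5320$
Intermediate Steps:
$K{\left(W \right)} = W$ ($K{\left(W \right)} = \frac{1}{\frac{1}{W}} = W$)
$\left(97 + \left(1 + K{\left(-2 \right)}\right) 2\right) \left(-56\right) = \left(97 + \left(1 - 2\right) 2\right) \left(-56\right) = \left(97 - 2\right) \left(-56\right) = 95 \left(-56\right) = -5320$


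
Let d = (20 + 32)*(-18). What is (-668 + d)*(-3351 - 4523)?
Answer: 12629896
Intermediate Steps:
d = -936 (d = 52*(-18) = -936)
(-668 + d)*(-3351 - 4523) = (-668 - 936)*(-3351 - 4523) = -1604*(-7874) = 12629896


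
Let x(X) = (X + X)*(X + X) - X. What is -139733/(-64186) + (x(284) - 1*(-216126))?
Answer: 34562118409/64186 ≈ 5.3847e+5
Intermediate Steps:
x(X) = -X + 4*X**2 (x(X) = (2*X)*(2*X) - X = 4*X**2 - X = -X + 4*X**2)
-139733/(-64186) + (x(284) - 1*(-216126)) = -139733/(-64186) + (284*(-1 + 4*284) - 1*(-216126)) = -139733*(-1/64186) + (284*(-1 + 1136) + 216126) = 139733/64186 + (284*1135 + 216126) = 139733/64186 + (322340 + 216126) = 139733/64186 + 538466 = 34562118409/64186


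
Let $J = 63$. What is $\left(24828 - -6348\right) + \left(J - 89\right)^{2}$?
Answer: $31852$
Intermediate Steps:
$\left(24828 - -6348\right) + \left(J - 89\right)^{2} = \left(24828 - -6348\right) + \left(63 - 89\right)^{2} = \left(24828 + 6348\right) + \left(-26\right)^{2} = 31176 + 676 = 31852$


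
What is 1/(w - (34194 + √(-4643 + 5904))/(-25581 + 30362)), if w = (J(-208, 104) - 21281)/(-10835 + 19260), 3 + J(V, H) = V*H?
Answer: -2838387325991650/34758729331932513 + 48479766875*√1261/34758729331932513 ≈ -0.081610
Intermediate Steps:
J(V, H) = -3 + H*V (J(V, H) = -3 + V*H = -3 + H*V)
w = -42916/8425 (w = ((-3 + 104*(-208)) - 21281)/(-10835 + 19260) = ((-3 - 21632) - 21281)/8425 = (-21635 - 21281)*(1/8425) = -42916*1/8425 = -42916/8425 ≈ -5.0939)
1/(w - (34194 + √(-4643 + 5904))/(-25581 + 30362)) = 1/(-42916/8425 - (34194 + √(-4643 + 5904))/(-25581 + 30362)) = 1/(-42916/8425 - (34194 + √1261)/4781) = 1/(-42916/8425 - (34194/4781 + √1261/4781)) = 1/(-42916/8425 + (-34194/4781 - √1261/4781)) = 1/(-493265846/40279925 - √1261/4781)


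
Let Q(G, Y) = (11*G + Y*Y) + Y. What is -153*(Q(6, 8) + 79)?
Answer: -33201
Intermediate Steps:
Q(G, Y) = Y + Y**2 + 11*G (Q(G, Y) = (11*G + Y**2) + Y = (Y**2 + 11*G) + Y = Y + Y**2 + 11*G)
-153*(Q(6, 8) + 79) = -153*((8 + 8**2 + 11*6) + 79) = -153*((8 + 64 + 66) + 79) = -153*(138 + 79) = -153*217 = -33201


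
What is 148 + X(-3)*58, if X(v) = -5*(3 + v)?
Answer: 148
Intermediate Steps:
X(v) = -15 - 5*v
148 + X(-3)*58 = 148 + (-15 - 5*(-3))*58 = 148 + (-15 + 15)*58 = 148 + 0*58 = 148 + 0 = 148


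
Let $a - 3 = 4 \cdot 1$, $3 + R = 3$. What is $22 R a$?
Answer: $0$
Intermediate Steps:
$R = 0$ ($R = -3 + 3 = 0$)
$a = 7$ ($a = 3 + 4 \cdot 1 = 3 + 4 = 7$)
$22 R a = 22 \cdot 0 \cdot 7 = 0 \cdot 7 = 0$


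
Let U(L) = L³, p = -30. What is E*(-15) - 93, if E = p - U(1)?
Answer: 372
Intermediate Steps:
E = -31 (E = -30 - 1*1³ = -30 - 1*1 = -30 - 1 = -31)
E*(-15) - 93 = -31*(-15) - 93 = 465 - 93 = 372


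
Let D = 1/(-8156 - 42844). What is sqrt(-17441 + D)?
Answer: I*sqrt(453640410510)/5100 ≈ 132.06*I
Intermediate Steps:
D = -1/51000 (D = 1/(-51000) = -1/51000 ≈ -1.9608e-5)
sqrt(-17441 + D) = sqrt(-17441 - 1/51000) = sqrt(-889491001/51000) = I*sqrt(453640410510)/5100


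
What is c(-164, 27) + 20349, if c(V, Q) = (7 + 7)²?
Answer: 20545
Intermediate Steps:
c(V, Q) = 196 (c(V, Q) = 14² = 196)
c(-164, 27) + 20349 = 196 + 20349 = 20545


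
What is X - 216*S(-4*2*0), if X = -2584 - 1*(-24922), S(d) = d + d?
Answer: 22338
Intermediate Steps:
S(d) = 2*d
X = 22338 (X = -2584 + 24922 = 22338)
X - 216*S(-4*2*0) = 22338 - 432*-4*2*0 = 22338 - 432*(-8*0) = 22338 - 432*0 = 22338 - 216*0 = 22338 + 0 = 22338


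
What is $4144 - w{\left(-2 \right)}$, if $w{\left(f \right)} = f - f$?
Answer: $4144$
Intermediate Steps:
$w{\left(f \right)} = 0$
$4144 - w{\left(-2 \right)} = 4144 - 0 = 4144 + 0 = 4144$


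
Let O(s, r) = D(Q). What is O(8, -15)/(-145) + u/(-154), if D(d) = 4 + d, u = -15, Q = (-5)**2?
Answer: -79/770 ≈ -0.10260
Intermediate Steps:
Q = 25
O(s, r) = 29 (O(s, r) = 4 + 25 = 29)
O(8, -15)/(-145) + u/(-154) = 29/(-145) - 15/(-154) = 29*(-1/145) - 15*(-1/154) = -1/5 + 15/154 = -79/770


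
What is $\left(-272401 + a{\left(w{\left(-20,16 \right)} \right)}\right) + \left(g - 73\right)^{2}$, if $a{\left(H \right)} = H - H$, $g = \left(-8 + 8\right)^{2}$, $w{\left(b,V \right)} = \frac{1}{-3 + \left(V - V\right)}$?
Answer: $-267072$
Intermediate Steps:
$w{\left(b,V \right)} = - \frac{1}{3}$ ($w{\left(b,V \right)} = \frac{1}{-3 + 0} = \frac{1}{-3} = - \frac{1}{3}$)
$g = 0$ ($g = 0^{2} = 0$)
$a{\left(H \right)} = 0$
$\left(-272401 + a{\left(w{\left(-20,16 \right)} \right)}\right) + \left(g - 73\right)^{2} = \left(-272401 + 0\right) + \left(0 - 73\right)^{2} = -272401 + \left(-73\right)^{2} = -272401 + 5329 = -267072$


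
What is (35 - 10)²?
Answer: 625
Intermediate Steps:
(35 - 10)² = 25² = 625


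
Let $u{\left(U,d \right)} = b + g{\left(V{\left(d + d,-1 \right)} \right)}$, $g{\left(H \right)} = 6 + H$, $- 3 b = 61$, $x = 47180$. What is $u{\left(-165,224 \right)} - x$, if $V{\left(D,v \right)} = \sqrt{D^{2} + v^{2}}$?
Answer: $- \frac{141583}{3} + \sqrt{200705} \approx -46746.0$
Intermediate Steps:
$b = - \frac{61}{3}$ ($b = \left(- \frac{1}{3}\right) 61 = - \frac{61}{3} \approx -20.333$)
$u{\left(U,d \right)} = - \frac{43}{3} + \sqrt{1 + 4 d^{2}}$ ($u{\left(U,d \right)} = - \frac{61}{3} + \left(6 + \sqrt{\left(d + d\right)^{2} + \left(-1\right)^{2}}\right) = - \frac{61}{3} + \left(6 + \sqrt{\left(2 d\right)^{2} + 1}\right) = - \frac{61}{3} + \left(6 + \sqrt{4 d^{2} + 1}\right) = - \frac{61}{3} + \left(6 + \sqrt{1 + 4 d^{2}}\right) = - \frac{43}{3} + \sqrt{1 + 4 d^{2}}$)
$u{\left(-165,224 \right)} - x = \left(- \frac{43}{3} + \sqrt{1 + 4 \cdot 224^{2}}\right) - 47180 = \left(- \frac{43}{3} + \sqrt{1 + 4 \cdot 50176}\right) - 47180 = \left(- \frac{43}{3} + \sqrt{1 + 200704}\right) - 47180 = \left(- \frac{43}{3} + \sqrt{200705}\right) - 47180 = - \frac{141583}{3} + \sqrt{200705}$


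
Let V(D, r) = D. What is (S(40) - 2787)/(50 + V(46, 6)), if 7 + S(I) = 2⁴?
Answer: -463/16 ≈ -28.938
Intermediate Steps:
S(I) = 9 (S(I) = -7 + 2⁴ = -7 + 16 = 9)
(S(40) - 2787)/(50 + V(46, 6)) = (9 - 2787)/(50 + 46) = -2778/96 = -2778*1/96 = -463/16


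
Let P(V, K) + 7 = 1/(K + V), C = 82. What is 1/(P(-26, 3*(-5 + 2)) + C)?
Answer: 35/2624 ≈ 0.013338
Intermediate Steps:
P(V, K) = -7 + 1/(K + V)
1/(P(-26, 3*(-5 + 2)) + C) = 1/((1 - 21*(-5 + 2) - 7*(-26))/(3*(-5 + 2) - 26) + 82) = 1/((1 - 21*(-3) + 182)/(3*(-3) - 26) + 82) = 1/((1 - 7*(-9) + 182)/(-9 - 26) + 82) = 1/((1 + 63 + 182)/(-35) + 82) = 1/(-1/35*246 + 82) = 1/(-246/35 + 82) = 1/(2624/35) = 35/2624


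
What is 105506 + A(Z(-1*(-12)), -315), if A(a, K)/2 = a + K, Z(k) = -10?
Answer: 104856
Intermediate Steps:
A(a, K) = 2*K + 2*a (A(a, K) = 2*(a + K) = 2*(K + a) = 2*K + 2*a)
105506 + A(Z(-1*(-12)), -315) = 105506 + (2*(-315) + 2*(-10)) = 105506 + (-630 - 20) = 105506 - 650 = 104856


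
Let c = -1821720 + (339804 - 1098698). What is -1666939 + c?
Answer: -4247553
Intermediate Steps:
c = -2580614 (c = -1821720 - 758894 = -2580614)
-1666939 + c = -1666939 - 2580614 = -4247553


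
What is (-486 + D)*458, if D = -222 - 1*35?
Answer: -340294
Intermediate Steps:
D = -257 (D = -222 - 35 = -257)
(-486 + D)*458 = (-486 - 257)*458 = -743*458 = -340294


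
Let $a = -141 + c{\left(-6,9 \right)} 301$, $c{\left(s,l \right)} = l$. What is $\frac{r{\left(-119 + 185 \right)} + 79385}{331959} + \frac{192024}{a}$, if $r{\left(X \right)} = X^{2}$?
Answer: $\frac{2664964246}{35519613} \approx 75.028$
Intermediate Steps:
$a = 2568$ ($a = -141 + 9 \cdot 301 = -141 + 2709 = 2568$)
$\frac{r{\left(-119 + 185 \right)} + 79385}{331959} + \frac{192024}{a} = \frac{\left(-119 + 185\right)^{2} + 79385}{331959} + \frac{192024}{2568} = \left(66^{2} + 79385\right) \frac{1}{331959} + 192024 \cdot \frac{1}{2568} = \left(4356 + 79385\right) \frac{1}{331959} + \frac{8001}{107} = 83741 \cdot \frac{1}{331959} + \frac{8001}{107} = \frac{83741}{331959} + \frac{8001}{107} = \frac{2664964246}{35519613}$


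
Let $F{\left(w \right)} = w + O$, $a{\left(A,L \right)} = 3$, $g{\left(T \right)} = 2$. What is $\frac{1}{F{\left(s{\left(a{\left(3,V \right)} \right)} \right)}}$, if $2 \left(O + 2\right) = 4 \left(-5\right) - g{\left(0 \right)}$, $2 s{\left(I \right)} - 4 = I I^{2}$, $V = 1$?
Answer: $\frac{2}{5} \approx 0.4$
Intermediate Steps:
$s{\left(I \right)} = 2 + \frac{I^{3}}{2}$ ($s{\left(I \right)} = 2 + \frac{I I^{2}}{2} = 2 + \frac{I^{3}}{2}$)
$O = -13$ ($O = -2 + \frac{4 \left(-5\right) - 2}{2} = -2 + \frac{-20 - 2}{2} = -2 + \frac{1}{2} \left(-22\right) = -2 - 11 = -13$)
$F{\left(w \right)} = -13 + w$ ($F{\left(w \right)} = w - 13 = -13 + w$)
$\frac{1}{F{\left(s{\left(a{\left(3,V \right)} \right)} \right)}} = \frac{1}{-13 + \left(2 + \frac{3^{3}}{2}\right)} = \frac{1}{-13 + \left(2 + \frac{1}{2} \cdot 27\right)} = \frac{1}{-13 + \left(2 + \frac{27}{2}\right)} = \frac{1}{-13 + \frac{31}{2}} = \frac{1}{\frac{5}{2}} = \frac{2}{5}$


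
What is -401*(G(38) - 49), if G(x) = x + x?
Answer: -10827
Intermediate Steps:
G(x) = 2*x
-401*(G(38) - 49) = -401*(2*38 - 49) = -401*(76 - 49) = -401*27 = -10827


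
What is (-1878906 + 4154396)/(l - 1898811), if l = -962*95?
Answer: -2275490/1990201 ≈ -1.1433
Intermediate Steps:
l = -91390
(-1878906 + 4154396)/(l - 1898811) = (-1878906 + 4154396)/(-91390 - 1898811) = 2275490/(-1990201) = 2275490*(-1/1990201) = -2275490/1990201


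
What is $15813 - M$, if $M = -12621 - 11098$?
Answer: $39532$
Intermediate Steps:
$M = -23719$ ($M = -12621 - 11098 = -23719$)
$15813 - M = 15813 - -23719 = 15813 + 23719 = 39532$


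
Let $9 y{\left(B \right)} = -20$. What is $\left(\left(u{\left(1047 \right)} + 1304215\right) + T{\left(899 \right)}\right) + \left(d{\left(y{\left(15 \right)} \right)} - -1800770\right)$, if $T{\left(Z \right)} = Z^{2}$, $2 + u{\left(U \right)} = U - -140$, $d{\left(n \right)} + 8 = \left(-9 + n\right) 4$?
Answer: $\frac{35228863}{9} \approx 3.9143 \cdot 10^{6}$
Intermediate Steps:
$y{\left(B \right)} = - \frac{20}{9}$ ($y{\left(B \right)} = \frac{1}{9} \left(-20\right) = - \frac{20}{9}$)
$d{\left(n \right)} = -44 + 4 n$ ($d{\left(n \right)} = -8 + \left(-9 + n\right) 4 = -8 + \left(-36 + 4 n\right) = -44 + 4 n$)
$u{\left(U \right)} = 138 + U$ ($u{\left(U \right)} = -2 + \left(U - -140\right) = -2 + \left(U + 140\right) = -2 + \left(140 + U\right) = 138 + U$)
$\left(\left(u{\left(1047 \right)} + 1304215\right) + T{\left(899 \right)}\right) + \left(d{\left(y{\left(15 \right)} \right)} - -1800770\right) = \left(\left(\left(138 + 1047\right) + 1304215\right) + 899^{2}\right) + \left(\left(-44 + 4 \left(- \frac{20}{9}\right)\right) - -1800770\right) = \left(\left(1185 + 1304215\right) + 808201\right) + \left(\left(-44 - \frac{80}{9}\right) + 1800770\right) = \left(1305400 + 808201\right) + \left(- \frac{476}{9} + 1800770\right) = 2113601 + \frac{16206454}{9} = \frac{35228863}{9}$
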